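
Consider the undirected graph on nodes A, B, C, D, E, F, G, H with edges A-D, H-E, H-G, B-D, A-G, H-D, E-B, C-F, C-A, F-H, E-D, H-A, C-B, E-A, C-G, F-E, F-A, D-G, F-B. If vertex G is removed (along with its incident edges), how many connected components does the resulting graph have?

1

With G gone, the remaining components are: {A, B, C, D, E, F, H}.
That is 1 component.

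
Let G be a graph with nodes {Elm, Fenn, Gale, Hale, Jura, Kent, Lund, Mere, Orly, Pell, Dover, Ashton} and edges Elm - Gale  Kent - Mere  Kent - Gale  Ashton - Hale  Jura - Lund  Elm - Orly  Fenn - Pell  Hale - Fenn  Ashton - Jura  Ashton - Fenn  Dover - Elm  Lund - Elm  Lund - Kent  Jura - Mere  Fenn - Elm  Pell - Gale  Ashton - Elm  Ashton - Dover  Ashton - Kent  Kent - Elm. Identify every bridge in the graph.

Elm-Orly

The edges on the cycle Ashton-Hale-Fenn-Ashton are not bridges since each lies on that cycle.
But removing Elm - Orly disconnects Elm from Orly — this is a bridge.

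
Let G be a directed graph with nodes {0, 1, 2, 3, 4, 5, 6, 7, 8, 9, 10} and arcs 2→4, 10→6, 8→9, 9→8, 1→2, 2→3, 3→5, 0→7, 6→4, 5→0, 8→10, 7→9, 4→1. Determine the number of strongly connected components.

{0, 1, 2, 3, 4, 5, 6, 7, 8, 9, 10} are all mutually reachable — one SCC of size 11.
That gives 1 strongly connected component.

1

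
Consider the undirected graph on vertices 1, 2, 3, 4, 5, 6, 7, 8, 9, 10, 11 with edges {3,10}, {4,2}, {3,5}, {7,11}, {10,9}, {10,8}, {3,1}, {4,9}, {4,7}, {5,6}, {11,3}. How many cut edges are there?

The edges on the cycle 4-7-11-3-10-9-4 are not bridges since each lies on that cycle.
But removing 3-1 disconnects 3 from 1; removing 4-2 disconnects 4 from 2; removing 3-5 disconnects 3 from 5; removing 6-5 disconnects 6 from 5 — these are bridges.
In total 5 edges are bridges.

5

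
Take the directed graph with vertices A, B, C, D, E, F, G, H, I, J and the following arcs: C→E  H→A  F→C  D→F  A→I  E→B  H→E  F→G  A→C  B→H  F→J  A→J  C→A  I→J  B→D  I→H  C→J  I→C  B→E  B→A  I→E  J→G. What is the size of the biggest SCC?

{A, B, C, D, E, F, H, I} are all mutually reachable — one SCC of size 8.
{G} is an SCC by itself.
{J} is an SCC by itself.
The largest has 8 vertices.

8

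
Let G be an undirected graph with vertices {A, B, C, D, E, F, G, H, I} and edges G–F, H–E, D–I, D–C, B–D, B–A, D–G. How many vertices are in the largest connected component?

7

Starting from E we can reach E, H. That is one component of size 2.
Starting from A we can reach A, B, C, D, F, G, I. That is one component of size 7.
The largest has 7 vertices.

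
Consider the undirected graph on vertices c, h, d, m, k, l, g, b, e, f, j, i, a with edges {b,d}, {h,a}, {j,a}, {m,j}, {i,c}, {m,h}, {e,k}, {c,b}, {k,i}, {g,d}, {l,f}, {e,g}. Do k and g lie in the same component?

Yes

From k we can reach b, c, d, e, g, i, k, which includes g.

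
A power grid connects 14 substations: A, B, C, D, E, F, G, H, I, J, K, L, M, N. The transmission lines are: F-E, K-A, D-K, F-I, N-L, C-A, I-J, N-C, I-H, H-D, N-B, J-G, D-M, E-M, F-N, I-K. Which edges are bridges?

B-N, G-J, I-J, L-N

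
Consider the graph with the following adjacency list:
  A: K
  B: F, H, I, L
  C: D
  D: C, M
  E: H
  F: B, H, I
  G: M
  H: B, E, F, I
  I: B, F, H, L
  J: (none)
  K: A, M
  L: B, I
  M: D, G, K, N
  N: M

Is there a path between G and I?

The component containing G is {A, C, D, G, K, M, N}, and I is not in it.

No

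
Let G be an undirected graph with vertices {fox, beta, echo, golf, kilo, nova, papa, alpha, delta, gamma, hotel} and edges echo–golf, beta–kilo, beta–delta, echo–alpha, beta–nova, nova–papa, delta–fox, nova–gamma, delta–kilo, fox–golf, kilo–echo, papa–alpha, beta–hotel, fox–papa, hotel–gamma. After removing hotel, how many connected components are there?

With hotel gone, the remaining components are: {fox, beta, echo, golf, kilo, nova, papa, alpha, delta, gamma}.
That is 1 component.

1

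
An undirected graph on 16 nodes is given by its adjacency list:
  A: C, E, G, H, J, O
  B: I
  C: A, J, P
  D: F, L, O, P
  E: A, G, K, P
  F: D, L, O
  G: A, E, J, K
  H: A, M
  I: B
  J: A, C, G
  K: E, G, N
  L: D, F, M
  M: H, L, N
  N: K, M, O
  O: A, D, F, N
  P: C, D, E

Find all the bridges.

B-I

The edges on the cycle O-N-M-L-F-O are not bridges since each lies on that cycle.
But removing I-B disconnects I from B — this is a bridge.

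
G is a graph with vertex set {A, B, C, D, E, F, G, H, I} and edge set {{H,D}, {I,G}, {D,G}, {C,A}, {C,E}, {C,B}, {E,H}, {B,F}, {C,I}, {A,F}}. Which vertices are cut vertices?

C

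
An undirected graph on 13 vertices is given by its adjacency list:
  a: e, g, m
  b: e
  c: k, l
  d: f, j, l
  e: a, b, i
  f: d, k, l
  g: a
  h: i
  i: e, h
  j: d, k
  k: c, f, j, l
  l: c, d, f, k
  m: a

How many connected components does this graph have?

Starting from c we can reach c, d, f, j, k, l. That is one component of size 6.
Starting from a we can reach a, b, e, g, h, i, m. That is one component of size 7.
Total: 2 components.

2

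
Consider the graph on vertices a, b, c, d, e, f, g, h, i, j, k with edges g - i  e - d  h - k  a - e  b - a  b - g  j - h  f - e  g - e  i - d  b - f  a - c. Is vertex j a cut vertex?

No

Deleting j leaves 2 components (was 2), so j is not a cut vertex.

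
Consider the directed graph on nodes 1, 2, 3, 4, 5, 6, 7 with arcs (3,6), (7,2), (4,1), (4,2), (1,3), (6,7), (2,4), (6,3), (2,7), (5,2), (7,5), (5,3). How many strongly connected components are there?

{1, 2, 3, 4, 5, 6, 7} are all mutually reachable — one SCC of size 7.
That gives 1 strongly connected component.

1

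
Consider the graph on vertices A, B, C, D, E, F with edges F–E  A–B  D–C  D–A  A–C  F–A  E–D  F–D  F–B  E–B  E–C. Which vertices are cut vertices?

Removing C, for instance, still leaves 1 component. No single vertex removal increases the component count — the graph has no articulation points.

none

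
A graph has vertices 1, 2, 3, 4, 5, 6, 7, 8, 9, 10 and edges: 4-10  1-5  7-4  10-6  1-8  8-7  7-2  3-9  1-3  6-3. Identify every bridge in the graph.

The edges on the cycle 1-8-7-4-10-6-3-1 are not bridges since each lies on that cycle.
But removing 1-5 disconnects 1 from 5; removing 9-3 disconnects 9 from 3; removing 2-7 disconnects 2 from 7 — these are bridges.

1-5, 2-7, 3-9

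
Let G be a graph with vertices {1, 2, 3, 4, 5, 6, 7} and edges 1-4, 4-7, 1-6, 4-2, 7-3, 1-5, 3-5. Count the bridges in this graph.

The edges on the cycle 1-4-7-3-5-1 are not bridges since each lies on that cycle.
But removing 4-2 disconnects 4 from 2; removing 1-6 disconnects 1 from 6 — these are bridges.
That makes 2 bridges.

2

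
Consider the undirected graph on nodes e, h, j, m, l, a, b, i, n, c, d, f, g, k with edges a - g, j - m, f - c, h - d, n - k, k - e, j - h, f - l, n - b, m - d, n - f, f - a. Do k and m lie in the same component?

No

The component containing k is {a, b, c, e, f, g, k, l, n}, and m is not in it.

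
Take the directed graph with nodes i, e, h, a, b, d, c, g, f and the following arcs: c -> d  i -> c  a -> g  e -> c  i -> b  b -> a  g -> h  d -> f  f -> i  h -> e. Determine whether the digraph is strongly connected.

Yes

From h we can reach every vertex (a, b, c, d, e, f, g, h, i), and every vertex can reach h (a, b, c, d, e, f, g, h, i). So the whole graph is one strongly connected component.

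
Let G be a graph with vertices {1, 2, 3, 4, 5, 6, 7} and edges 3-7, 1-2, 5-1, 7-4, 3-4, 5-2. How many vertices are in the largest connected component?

6 is isolated — a component by itself.
Starting from 1 we can reach 1, 2, 5. That is one component of size 3.
Starting from 3 we can reach 3, 4, 7. That is one component of size 3.
The largest has 3 vertices.

3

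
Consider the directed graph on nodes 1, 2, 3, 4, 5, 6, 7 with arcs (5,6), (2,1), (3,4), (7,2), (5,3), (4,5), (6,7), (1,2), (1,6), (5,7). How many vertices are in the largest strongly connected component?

4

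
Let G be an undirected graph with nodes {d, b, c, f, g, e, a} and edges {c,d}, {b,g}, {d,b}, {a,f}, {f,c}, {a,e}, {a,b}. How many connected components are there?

1

Starting from a we can reach a, b, c, d, e, f, g. That is one component of size 7.
Total: 1 component.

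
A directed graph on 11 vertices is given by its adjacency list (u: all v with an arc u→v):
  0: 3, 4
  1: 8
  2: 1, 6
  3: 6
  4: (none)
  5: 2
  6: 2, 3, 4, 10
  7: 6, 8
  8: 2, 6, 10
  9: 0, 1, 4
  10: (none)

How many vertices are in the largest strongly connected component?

5

{1, 2, 3, 6, 8} are all mutually reachable — one SCC of size 5.
{4} is an SCC by itself.
{10} is an SCC by itself.
{0} is an SCC by itself.
{5} is an SCC by itself.
(and 2 more singleton SCCs)
The largest has 5 vertices.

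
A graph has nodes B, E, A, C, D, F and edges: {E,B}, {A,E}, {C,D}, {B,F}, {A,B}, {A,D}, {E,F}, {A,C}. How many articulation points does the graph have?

Removing A increases the component count from 1 to 2, so A is a cut vertex.
By contrast removing C leaves 1 component; it is not a cut vertex. No other vertex is a cut vertex either.

1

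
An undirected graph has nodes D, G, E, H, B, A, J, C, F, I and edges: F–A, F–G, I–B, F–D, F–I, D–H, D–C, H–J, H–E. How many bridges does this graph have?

9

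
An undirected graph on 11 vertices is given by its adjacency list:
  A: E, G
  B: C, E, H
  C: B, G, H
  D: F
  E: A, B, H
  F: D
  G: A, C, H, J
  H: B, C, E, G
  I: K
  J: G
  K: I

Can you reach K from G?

The component containing G is {A, B, C, E, G, H, J}, and K is not in it.

No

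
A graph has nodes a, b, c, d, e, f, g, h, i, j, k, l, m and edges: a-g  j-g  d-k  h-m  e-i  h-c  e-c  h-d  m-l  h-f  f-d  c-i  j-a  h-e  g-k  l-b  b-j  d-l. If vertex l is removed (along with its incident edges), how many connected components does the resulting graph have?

1

With l gone, the remaining components are: {a, b, c, d, e, f, g, h, i, j, k, m}.
That is 1 component.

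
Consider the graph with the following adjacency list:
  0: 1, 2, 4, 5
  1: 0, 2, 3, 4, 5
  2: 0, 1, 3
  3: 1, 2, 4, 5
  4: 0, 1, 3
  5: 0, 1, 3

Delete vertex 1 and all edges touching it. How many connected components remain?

1

With 1 gone, the remaining components are: {0, 2, 3, 4, 5}.
That is 1 component.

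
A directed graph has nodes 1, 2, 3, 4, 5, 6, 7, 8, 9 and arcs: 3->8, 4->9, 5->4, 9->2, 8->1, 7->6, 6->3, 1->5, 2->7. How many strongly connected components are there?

{1, 2, 3, 4, 5, 6, 7, 8, 9} are all mutually reachable — one SCC of size 9.
That gives 1 strongly connected component.

1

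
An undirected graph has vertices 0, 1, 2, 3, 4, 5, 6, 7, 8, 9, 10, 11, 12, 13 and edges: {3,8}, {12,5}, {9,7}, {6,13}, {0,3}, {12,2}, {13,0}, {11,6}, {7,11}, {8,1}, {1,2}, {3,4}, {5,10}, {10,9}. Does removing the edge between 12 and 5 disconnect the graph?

No

After removing 12—5, the path 12-2-1-8-3-0-13-6-11-7-9-10-5 still connects them, so the edge is not a bridge.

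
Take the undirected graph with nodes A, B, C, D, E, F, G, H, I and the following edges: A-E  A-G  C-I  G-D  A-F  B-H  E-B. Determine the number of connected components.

Starting from C we can reach C, I. That is one component of size 2.
Starting from A we can reach A, B, D, E, F, G, H. That is one component of size 7.
Total: 2 components.

2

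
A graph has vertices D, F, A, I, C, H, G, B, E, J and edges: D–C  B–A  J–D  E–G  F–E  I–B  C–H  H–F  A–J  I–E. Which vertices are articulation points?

Removing E increases the component count from 1 to 2, so E is a cut vertex.
By contrast removing F leaves 1 component; it is not a cut vertex. No other vertex is a cut vertex either.

E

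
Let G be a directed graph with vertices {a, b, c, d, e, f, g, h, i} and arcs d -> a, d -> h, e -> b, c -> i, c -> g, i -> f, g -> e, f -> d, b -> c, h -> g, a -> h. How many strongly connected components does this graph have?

1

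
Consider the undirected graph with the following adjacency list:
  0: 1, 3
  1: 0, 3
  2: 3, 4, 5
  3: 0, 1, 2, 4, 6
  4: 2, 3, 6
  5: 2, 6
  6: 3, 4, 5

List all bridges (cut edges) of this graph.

none

The edges on the cycle 3-0-1-3 are not bridges since each lies on that cycle.
Every edge lies on some cycle, so there are no bridges.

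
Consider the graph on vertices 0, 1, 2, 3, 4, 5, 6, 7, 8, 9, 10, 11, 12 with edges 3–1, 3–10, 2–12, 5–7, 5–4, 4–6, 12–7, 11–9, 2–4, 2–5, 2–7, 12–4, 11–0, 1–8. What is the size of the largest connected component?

Starting from 0 we can reach 0, 9, 11. That is one component of size 3.
Starting from 1 we can reach 1, 3, 8, 10. That is one component of size 4.
Starting from 2 we can reach 2, 4, 5, 6, 7, 12. That is one component of size 6.
The largest has 6 vertices.

6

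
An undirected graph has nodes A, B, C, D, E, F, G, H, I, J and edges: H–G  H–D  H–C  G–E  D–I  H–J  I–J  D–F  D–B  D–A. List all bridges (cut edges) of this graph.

A-D, B-D, C-H, D-F, E-G, G-H

The edges on the cycle H-D-I-J-H are not bridges since each lies on that cycle.
But removing D–F disconnects D from F; removing D–B disconnects D from B; removing H–C disconnects H from C; removing E–G disconnects E from G — these are bridges.
In total 6 edges are bridges.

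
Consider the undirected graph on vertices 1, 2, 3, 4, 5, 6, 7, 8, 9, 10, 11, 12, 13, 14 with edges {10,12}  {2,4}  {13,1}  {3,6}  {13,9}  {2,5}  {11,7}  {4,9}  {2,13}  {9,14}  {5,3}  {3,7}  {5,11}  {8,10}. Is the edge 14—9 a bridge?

Yes

Removing 14—9 leaves no path between 14 and 9: the component count goes from 2 to 3. So it is a bridge.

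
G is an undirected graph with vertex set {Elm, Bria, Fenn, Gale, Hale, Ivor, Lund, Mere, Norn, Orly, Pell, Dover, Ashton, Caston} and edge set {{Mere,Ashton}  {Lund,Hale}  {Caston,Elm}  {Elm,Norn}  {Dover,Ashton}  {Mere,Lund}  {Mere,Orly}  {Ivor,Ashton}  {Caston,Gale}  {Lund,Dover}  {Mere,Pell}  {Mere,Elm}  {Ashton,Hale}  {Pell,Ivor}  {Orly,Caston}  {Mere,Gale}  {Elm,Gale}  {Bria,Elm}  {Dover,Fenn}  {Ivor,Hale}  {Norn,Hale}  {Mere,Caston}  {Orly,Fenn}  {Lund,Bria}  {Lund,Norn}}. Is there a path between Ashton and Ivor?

Yes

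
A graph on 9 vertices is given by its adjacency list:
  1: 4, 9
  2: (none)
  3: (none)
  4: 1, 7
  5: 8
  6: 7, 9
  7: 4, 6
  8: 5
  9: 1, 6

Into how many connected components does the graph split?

3 is isolated — a component by itself.
2 is isolated — a component by itself.
Starting from 5 we can reach 5, 8. That is one component of size 2.
Starting from 1 we can reach 1, 4, 6, 7, 9. That is one component of size 5.
Total: 4 components.

4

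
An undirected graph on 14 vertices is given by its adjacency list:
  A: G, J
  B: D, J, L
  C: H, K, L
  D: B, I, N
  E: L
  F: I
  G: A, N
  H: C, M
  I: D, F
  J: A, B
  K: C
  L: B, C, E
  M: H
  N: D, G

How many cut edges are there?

8

The edges on the cycle G-N-D-B-J-A-G are not bridges since each lies on that cycle.
But removing F-I disconnects F from I; removing C-H disconnects C from H; removing E-L disconnects E from L; removing B-L disconnects B from L — these are bridges.
In total 8 edges are bridges.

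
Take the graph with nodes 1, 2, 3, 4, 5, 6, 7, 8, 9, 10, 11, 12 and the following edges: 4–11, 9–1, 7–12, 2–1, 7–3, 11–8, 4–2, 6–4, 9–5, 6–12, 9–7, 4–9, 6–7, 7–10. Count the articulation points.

4

Removing 4 increases the component count from 1 to 2, so 4 is a cut vertex.
Removing 7 increases the component count from 1 to 3, so 7 is a cut vertex.
Removing 9 increases the component count from 1 to 2, so 9 is a cut vertex.
Likewise 11 is a cut vertex.
By contrast removing 2 leaves 1 component; it is not a cut vertex. No other vertex is a cut vertex either.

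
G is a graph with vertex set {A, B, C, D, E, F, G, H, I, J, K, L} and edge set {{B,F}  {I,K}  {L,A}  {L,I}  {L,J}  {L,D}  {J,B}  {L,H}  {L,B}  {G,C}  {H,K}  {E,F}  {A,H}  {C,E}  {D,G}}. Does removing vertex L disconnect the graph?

Yes

Deleting L raises the number of components from 1 to 2, so L is a cut vertex.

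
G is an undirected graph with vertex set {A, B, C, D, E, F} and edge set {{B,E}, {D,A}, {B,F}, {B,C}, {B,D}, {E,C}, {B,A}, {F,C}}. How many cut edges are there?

The edges on the cycle B-D-A-B are not bridges since each lies on that cycle.
Every edge lies on some cycle, so there are no bridges.

0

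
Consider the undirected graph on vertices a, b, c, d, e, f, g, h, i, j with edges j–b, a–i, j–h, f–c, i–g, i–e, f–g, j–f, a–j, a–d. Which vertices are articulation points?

a, f, i, j

Removing a increases the component count from 1 to 2, so a is a cut vertex.
Removing f increases the component count from 1 to 2, so f is a cut vertex.
Removing i increases the component count from 1 to 2, so i is a cut vertex.
Likewise j is a cut vertex.
By contrast removing b leaves 1 component; it is not a cut vertex. No other vertex is a cut vertex either.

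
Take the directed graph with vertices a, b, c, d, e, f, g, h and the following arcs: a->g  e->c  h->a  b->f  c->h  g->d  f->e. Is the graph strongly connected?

No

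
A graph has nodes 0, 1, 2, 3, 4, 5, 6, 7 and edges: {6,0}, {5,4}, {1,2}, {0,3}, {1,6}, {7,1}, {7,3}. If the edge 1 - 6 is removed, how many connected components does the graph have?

2

1 and 6 are still connected via 1-7-3-0-6, so the component count stays at 2.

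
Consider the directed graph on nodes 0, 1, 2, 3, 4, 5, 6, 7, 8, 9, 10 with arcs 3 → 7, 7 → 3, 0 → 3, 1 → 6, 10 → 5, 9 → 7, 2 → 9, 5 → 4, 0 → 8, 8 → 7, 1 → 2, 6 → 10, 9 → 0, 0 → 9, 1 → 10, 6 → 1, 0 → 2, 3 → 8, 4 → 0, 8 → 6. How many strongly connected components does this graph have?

1

{0, 1, 2, 3, 4, 5, 6, 7, 8, 9, 10} are all mutually reachable — one SCC of size 11.
That gives 1 strongly connected component.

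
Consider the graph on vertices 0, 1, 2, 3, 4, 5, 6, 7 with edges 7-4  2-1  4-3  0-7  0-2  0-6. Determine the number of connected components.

5 is isolated — a component by itself.
Starting from 0 we can reach 0, 1, 2, 3, 4, 6, 7. That is one component of size 7.
Total: 2 components.

2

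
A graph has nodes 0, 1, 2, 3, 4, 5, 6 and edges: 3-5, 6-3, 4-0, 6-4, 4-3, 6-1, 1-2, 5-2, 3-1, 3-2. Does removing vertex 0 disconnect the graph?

No

Deleting 0 leaves 1 component (was 1), so 0 is not a cut vertex.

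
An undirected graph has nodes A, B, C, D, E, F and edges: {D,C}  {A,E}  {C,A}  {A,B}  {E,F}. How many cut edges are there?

removing B–A disconnects B from A; removing D–C disconnects D from C; removing C–A disconnects C from A; removing E–A disconnects E from A — these are bridges.
In total 5 edges are bridges.

5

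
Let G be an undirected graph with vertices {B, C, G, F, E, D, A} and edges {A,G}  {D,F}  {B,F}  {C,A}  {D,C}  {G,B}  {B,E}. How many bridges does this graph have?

1

The edges on the cycle D-C-A-G-B-F-D are not bridges since each lies on that cycle.
But removing B - E disconnects B from E — this is a bridge.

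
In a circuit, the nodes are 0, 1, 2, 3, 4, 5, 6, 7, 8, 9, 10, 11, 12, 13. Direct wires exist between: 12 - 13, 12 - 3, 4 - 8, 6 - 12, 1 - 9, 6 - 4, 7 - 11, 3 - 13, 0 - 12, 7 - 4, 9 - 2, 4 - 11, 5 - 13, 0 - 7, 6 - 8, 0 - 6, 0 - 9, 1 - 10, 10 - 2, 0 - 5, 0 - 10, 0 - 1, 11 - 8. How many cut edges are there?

The edges on the cycle 0-1-10-0 are not bridges since each lies on that cycle.
Every edge lies on some cycle, so there are no bridges.

0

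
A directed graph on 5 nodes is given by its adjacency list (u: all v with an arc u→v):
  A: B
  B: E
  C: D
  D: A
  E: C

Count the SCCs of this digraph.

{A, B, C, D, E} are all mutually reachable — one SCC of size 5.
That gives 1 strongly connected component.

1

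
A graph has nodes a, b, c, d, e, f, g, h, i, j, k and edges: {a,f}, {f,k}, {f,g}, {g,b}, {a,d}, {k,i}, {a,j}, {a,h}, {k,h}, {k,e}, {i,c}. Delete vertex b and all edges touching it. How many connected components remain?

With b gone, the remaining components are: {a, c, d, e, f, g, h, i, j, k}.
That is 1 component.

1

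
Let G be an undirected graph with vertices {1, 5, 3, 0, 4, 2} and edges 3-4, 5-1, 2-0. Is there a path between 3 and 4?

Yes

From 3 we can reach 3, 4, which includes 4.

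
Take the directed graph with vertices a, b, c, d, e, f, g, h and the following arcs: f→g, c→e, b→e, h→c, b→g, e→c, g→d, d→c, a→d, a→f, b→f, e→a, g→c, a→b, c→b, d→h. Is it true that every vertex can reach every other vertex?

Yes

From a we can reach every vertex (a, b, c, d, e, f, g, h), and every vertex can reach a (a, b, c, d, e, f, g, h). So the whole graph is one strongly connected component.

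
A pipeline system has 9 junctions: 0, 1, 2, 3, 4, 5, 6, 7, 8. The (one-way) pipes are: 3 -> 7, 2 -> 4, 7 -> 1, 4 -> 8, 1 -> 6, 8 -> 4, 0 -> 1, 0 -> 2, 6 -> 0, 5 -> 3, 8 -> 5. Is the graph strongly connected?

From 3 we can reach every vertex (0, 1, 2, 3, 4, 5, 6, 7, 8), and every vertex can reach 3 (0, 1, 2, 3, 4, 5, 6, 7, 8). So the whole graph is one strongly connected component.

Yes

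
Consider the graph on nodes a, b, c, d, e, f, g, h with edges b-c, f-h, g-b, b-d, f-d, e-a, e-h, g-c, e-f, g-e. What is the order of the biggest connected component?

8

Starting from a we can reach a, b, c, d, e, f, g, h. That is one component of size 8.
The largest has 8 vertices.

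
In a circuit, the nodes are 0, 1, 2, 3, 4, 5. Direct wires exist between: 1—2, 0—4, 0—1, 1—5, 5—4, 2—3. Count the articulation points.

2

Removing 1 increases the component count from 1 to 2, so 1 is a cut vertex.
Removing 2 increases the component count from 1 to 2, so 2 is a cut vertex.
By contrast removing 3 leaves 1 component; it is not a cut vertex. No other vertex is a cut vertex either.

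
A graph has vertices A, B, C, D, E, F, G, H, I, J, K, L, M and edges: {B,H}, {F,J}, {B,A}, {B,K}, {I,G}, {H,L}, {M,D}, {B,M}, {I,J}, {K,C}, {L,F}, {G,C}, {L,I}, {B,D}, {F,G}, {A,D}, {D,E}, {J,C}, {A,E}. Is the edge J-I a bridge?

After removing J-I, the path J-F-L-I still connects them, so the edge is not a bridge.

No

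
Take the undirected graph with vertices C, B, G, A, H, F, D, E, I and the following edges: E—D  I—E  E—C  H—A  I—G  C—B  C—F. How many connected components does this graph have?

Starting from A we can reach A, H. That is one component of size 2.
Starting from B we can reach B, C, D, E, F, G, I. That is one component of size 7.
Total: 2 components.

2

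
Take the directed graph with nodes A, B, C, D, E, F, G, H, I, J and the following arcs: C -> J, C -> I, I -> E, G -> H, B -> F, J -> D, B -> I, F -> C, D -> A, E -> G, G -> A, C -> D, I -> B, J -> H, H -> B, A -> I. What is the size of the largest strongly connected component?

10

{A, B, C, D, E, F, G, H, I, J} are all mutually reachable — one SCC of size 10.
The largest has 10 vertices.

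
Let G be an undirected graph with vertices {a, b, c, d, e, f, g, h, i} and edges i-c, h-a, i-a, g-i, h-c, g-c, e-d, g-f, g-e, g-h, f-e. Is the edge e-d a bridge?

Yes

Removing e-d leaves no path between e and d: the component count goes from 2 to 3. So it is a bridge.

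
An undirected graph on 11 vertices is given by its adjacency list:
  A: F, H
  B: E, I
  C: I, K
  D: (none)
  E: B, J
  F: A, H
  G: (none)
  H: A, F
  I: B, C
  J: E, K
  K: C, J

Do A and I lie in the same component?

No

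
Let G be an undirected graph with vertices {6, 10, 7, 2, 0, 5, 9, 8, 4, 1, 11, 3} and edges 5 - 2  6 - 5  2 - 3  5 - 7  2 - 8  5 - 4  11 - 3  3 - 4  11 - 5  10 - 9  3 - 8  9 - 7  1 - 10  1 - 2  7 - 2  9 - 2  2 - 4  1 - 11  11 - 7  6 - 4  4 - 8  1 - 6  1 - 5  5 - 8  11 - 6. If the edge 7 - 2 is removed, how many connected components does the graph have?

2

7 and 2 are still connected via 7-9-2, so the component count stays at 2.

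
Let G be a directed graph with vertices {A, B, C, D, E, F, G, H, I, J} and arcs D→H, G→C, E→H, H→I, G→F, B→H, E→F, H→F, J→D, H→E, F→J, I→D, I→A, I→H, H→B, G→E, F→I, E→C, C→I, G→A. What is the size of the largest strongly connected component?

8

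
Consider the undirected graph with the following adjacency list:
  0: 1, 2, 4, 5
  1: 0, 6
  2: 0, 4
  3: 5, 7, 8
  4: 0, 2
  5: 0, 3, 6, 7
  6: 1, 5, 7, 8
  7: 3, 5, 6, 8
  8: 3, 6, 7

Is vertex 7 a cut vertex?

No

Deleting 7 leaves 1 component (was 1) (its neighbors 3, 5, 6, 8 remain connected to each other), so 7 is not a cut vertex.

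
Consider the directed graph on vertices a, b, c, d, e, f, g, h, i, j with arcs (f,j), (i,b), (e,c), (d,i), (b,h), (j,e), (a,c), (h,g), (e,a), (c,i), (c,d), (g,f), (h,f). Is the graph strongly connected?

From b we can reach every vertex (a, b, c, d, e, f, g, h, i, j), and every vertex can reach b (a, b, c, d, e, f, g, h, i, j). So the whole graph is one strongly connected component.

Yes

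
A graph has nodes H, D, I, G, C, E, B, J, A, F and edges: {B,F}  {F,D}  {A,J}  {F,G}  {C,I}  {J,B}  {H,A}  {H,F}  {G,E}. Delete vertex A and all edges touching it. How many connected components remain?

2

With A gone, the remaining components are: {C, I}; {B, D, E, F, G, H, J}.
That is 2 components.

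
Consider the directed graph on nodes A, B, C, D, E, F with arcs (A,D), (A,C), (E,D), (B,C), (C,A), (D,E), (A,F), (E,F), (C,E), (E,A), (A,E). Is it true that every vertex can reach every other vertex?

No

There is no directed path from D to B, so the graph is not strongly connected.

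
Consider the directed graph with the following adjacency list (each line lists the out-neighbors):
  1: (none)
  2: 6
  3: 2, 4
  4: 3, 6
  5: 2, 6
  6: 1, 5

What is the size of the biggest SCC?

3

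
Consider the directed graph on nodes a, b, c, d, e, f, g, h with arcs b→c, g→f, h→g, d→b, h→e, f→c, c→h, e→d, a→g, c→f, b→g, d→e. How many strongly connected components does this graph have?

2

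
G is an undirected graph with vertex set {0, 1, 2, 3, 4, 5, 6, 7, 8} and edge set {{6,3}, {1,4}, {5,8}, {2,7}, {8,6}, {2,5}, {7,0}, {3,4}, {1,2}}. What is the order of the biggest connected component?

9

Starting from 0 we can reach 0, 1, 2, 3, 4, 5, 6, 7, 8. That is one component of size 9.
The largest has 9 vertices.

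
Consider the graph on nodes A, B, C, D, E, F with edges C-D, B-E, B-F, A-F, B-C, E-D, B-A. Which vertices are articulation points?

Removing B increases the component count from 1 to 2, so B is a cut vertex.
By contrast removing A leaves 1 component; it is not a cut vertex. No other vertex is a cut vertex either.

B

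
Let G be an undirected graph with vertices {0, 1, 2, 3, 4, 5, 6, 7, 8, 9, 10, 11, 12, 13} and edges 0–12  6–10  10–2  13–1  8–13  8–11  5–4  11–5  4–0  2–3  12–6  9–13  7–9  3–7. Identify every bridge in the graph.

The edges on the cycle 8-11-5-4-0-12-6-10-2-3-7-9-13-8 are not bridges since each lies on that cycle.
But removing 13–1 disconnects 13 from 1 — this is a bridge.

1-13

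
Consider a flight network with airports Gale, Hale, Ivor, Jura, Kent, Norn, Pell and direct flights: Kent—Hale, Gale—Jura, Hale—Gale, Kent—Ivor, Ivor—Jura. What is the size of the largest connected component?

5

Norn is isolated — a component by itself.
Pell is isolated — a component by itself.
Starting from Gale we can reach Gale, Hale, Ivor, Jura, Kent. That is one component of size 5.
The largest has 5 vertices.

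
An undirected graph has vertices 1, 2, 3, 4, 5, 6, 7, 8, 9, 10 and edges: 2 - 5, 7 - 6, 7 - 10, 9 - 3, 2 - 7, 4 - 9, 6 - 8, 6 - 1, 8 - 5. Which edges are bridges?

1-6, 10-7, 3-9, 4-9

The edges on the cycle 2-7-6-8-5-2 are not bridges since each lies on that cycle.
But removing 9 - 3 disconnects 9 from 3; removing 7 - 10 disconnects 7 from 10; removing 9 - 4 disconnects 9 from 4; removing 6 - 1 disconnects 6 from 1 — these are bridges.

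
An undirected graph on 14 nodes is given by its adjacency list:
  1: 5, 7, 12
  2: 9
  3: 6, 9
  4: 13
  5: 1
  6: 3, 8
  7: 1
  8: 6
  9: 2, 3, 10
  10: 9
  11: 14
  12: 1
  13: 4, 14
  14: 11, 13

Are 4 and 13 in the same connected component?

From 4 we can reach 4, 11, 13, 14, which includes 13.

Yes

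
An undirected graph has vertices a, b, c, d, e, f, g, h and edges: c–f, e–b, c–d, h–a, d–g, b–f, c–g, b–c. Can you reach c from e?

From e we can reach b, c, d, e, f, g, which includes c.

Yes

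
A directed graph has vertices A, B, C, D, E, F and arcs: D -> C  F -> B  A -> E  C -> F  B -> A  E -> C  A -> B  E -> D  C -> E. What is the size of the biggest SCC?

{A, B, C, D, E, F} are all mutually reachable — one SCC of size 6.
The largest has 6 vertices.

6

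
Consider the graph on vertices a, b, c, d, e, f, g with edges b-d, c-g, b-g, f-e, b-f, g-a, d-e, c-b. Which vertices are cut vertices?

Removing b increases the component count from 1 to 2, so b is a cut vertex.
Removing g increases the component count from 1 to 2, so g is a cut vertex.
By contrast removing f leaves 1 component; it is not a cut vertex. No other vertex is a cut vertex either.

b, g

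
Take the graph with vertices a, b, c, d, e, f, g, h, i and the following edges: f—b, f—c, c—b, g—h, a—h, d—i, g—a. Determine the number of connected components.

4

e is isolated — a component by itself.
Starting from d we can reach d, i. That is one component of size 2.
Starting from b we can reach b, c, f. That is one component of size 3.
Starting from a we can reach a, g, h. That is one component of size 3.
Total: 4 components.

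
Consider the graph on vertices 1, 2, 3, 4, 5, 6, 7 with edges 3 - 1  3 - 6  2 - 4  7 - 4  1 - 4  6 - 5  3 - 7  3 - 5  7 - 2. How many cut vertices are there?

1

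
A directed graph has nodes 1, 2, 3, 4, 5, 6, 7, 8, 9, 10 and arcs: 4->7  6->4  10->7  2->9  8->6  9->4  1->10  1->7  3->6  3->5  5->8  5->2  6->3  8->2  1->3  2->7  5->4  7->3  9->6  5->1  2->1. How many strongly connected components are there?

{1, 2, 3, 4, 5, 6, 7, 8, 9, 10} are all mutually reachable — one SCC of size 10.
That gives 1 strongly connected component.

1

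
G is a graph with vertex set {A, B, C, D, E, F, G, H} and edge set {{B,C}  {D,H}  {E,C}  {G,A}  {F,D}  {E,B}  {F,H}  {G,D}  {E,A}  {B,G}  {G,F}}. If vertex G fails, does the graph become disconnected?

Deleting G raises the number of components from 1 to 2, so G is a cut vertex.

Yes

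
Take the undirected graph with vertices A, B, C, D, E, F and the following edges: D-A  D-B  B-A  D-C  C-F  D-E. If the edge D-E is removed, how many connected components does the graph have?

2

Before removal there is 1 component.
D-E is a bridge — removing it separates D's side from E's side.
After removal: 2 components.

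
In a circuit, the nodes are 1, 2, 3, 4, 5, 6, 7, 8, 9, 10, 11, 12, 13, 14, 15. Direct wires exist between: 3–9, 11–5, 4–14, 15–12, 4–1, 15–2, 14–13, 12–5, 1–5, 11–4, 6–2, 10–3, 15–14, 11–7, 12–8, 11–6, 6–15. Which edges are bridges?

The edges on the cycle 11-4-1-5-12-15-6-11 are not bridges since each lies on that cycle.
But removing 3–9 disconnects 3 from 9; removing 7–11 disconnects 7 from 11; removing 14–13 disconnects 14 from 13; removing 12–8 disconnects 12 from 8 — these are bridges.
In total 5 edges are bridges.

10-3, 11-7, 12-8, 13-14, 3-9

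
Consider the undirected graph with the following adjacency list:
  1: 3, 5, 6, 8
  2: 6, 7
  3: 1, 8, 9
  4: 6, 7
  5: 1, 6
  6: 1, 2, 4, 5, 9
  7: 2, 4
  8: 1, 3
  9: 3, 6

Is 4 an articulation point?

Deleting 4 leaves 1 component (was 1) (its neighbors 6, 7 remain connected to each other), so 4 is not a cut vertex.

No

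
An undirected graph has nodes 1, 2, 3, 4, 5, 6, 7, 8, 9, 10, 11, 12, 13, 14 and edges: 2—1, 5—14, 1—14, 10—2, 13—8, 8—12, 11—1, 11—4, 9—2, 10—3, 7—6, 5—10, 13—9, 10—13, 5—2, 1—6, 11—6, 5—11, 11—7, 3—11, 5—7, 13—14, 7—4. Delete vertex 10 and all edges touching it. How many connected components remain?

With 10 gone, the remaining components are: {1, 2, 3, 4, 5, 6, 7, 8, 9, 11, 12, 13, 14}.
That is 1 component.

1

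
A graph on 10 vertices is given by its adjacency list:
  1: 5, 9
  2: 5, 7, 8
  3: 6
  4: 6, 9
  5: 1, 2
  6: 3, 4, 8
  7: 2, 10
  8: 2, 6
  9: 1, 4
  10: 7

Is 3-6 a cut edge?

Removing 3-6 leaves no path between 3 and 6: the component count goes from 1 to 2. So it is a bridge.

Yes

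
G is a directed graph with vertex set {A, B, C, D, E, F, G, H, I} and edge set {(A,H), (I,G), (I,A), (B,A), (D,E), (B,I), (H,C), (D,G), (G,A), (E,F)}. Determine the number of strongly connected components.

9

{H} is an SCC by itself.
{D} is an SCC by itself.
{E} is an SCC by itself.
{F} is an SCC by itself.
{C} is an SCC by itself.
(and 4 more singleton SCCs)
That gives 9 strongly connected components.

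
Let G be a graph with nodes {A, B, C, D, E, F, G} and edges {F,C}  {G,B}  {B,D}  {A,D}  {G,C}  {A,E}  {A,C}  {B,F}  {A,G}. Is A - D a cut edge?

No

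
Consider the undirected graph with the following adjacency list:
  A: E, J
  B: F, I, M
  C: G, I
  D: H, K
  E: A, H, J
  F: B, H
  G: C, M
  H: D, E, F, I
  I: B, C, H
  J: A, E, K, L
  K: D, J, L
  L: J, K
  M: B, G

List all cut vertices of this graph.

Removing H increases the component count from 1 to 2, so H is a cut vertex.
By contrast removing K leaves 1 component; it is not a cut vertex. No other vertex is a cut vertex either.

H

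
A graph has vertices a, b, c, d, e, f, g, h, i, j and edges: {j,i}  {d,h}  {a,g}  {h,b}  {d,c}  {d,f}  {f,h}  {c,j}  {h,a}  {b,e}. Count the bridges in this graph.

7

The edges on the cycle d-f-h-d are not bridges since each lies on that cycle.
But removing b—h disconnects b from h; removing a—g disconnects a from g; removing d—c disconnects d from c; removing b—e disconnects b from e — these are bridges.
In total 7 edges are bridges.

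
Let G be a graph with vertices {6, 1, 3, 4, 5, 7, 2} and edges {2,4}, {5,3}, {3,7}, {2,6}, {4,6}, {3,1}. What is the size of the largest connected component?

4

Starting from 2 we can reach 2, 4, 6. That is one component of size 3.
Starting from 1 we can reach 1, 3, 5, 7. That is one component of size 4.
The largest has 4 vertices.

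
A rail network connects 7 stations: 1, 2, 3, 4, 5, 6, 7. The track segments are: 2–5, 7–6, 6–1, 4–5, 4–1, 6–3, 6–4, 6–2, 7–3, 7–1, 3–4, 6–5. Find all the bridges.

The edges on the cycle 7-6-2-5-4-3-7 are not bridges since each lies on that cycle.
Every edge lies on some cycle, so there are no bridges.

none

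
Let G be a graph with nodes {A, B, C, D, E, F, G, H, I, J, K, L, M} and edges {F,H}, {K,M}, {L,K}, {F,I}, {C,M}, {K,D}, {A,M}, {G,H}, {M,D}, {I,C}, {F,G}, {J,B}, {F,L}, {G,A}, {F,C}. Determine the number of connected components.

E is isolated — a component by itself.
Starting from B we can reach B, J. That is one component of size 2.
Starting from A we can reach A, C, D, F, G, H, I, K, L, M. That is one component of size 10.
Total: 3 components.

3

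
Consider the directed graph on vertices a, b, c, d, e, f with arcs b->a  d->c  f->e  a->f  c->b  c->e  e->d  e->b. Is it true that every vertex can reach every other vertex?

From f we can reach every vertex (a, b, c, d, e, f), and every vertex can reach f (a, b, c, d, e, f). So the whole graph is one strongly connected component.

Yes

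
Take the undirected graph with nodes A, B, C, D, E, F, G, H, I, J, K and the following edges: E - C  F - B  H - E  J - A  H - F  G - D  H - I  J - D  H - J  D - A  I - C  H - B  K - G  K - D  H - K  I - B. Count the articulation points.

1

Removing H increases the component count from 1 to 2, so H is a cut vertex.
By contrast removing A leaves 1 component; it is not a cut vertex. No other vertex is a cut vertex either.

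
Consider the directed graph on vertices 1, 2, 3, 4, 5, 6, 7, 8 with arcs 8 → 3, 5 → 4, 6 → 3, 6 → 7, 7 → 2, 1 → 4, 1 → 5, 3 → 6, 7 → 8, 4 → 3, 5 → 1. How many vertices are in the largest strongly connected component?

{3, 6, 7, 8} are all mutually reachable — one SCC of size 4.
{1, 5} are all mutually reachable — one SCC of size 2.
{2} is an SCC by itself.
{4} is an SCC by itself.
The largest has 4 vertices.

4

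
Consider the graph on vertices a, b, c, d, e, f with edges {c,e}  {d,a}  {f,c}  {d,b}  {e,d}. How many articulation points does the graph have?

3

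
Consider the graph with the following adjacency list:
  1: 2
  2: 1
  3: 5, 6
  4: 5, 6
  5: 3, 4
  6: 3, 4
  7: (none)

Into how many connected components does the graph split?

7 is isolated — a component by itself.
Starting from 1 we can reach 1, 2. That is one component of size 2.
Starting from 3 we can reach 3, 4, 5, 6. That is one component of size 4.
Total: 3 components.

3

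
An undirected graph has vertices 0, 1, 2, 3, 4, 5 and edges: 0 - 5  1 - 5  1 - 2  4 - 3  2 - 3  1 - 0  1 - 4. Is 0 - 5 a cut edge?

No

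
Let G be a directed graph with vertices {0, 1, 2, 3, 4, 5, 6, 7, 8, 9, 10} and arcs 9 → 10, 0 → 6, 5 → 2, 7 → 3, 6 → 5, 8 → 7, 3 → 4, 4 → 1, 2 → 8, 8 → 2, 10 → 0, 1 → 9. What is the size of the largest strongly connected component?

{0, 1, 2, 3, 4, 5, 6, 7, 8, 9, 10} are all mutually reachable — one SCC of size 11.
The largest has 11 vertices.

11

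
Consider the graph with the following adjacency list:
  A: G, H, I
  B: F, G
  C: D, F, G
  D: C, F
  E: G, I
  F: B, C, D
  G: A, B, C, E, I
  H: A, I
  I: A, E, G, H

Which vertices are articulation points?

Removing G increases the component count from 1 to 2, so G is a cut vertex.
By contrast removing H leaves 1 component; it is not a cut vertex. No other vertex is a cut vertex either.

G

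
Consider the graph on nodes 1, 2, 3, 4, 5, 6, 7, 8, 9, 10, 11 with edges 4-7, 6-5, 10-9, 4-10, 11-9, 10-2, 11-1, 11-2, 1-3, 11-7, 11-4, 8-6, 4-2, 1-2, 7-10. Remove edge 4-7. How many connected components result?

2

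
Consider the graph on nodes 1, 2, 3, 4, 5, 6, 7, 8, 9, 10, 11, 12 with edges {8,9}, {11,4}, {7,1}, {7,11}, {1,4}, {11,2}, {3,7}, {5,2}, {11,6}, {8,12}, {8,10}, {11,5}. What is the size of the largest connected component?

Starting from 8 we can reach 8, 9, 10, 12. That is one component of size 4.
Starting from 1 we can reach 1, 2, 3, 4, 5, 6, 7, 11. That is one component of size 8.
The largest has 8 vertices.

8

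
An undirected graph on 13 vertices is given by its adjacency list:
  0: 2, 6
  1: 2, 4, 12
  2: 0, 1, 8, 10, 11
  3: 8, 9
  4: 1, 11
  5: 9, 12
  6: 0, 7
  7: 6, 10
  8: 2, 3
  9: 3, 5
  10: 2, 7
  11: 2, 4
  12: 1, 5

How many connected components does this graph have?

1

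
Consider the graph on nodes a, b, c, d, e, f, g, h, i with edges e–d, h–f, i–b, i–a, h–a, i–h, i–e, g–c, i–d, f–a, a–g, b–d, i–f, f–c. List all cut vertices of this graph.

i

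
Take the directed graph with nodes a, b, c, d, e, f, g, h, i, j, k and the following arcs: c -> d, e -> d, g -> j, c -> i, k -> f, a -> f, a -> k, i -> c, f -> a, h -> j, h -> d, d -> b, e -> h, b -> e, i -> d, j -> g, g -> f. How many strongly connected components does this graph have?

{b, d, e, h} are all mutually reachable — one SCC of size 4.
{a, f, k} are all mutually reachable — one SCC of size 3.
{c, i} are all mutually reachable — one SCC of size 2.
{g, j} are all mutually reachable — one SCC of size 2.
That gives 4 strongly connected components.

4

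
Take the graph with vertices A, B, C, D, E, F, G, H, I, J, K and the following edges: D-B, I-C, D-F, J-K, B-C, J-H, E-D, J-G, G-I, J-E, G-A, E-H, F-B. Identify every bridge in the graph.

The edges on the cycle J-E-D-F-B-C-I-G-J are not bridges since each lies on that cycle.
But removing A-G disconnects A from G; removing J-K disconnects J from K — these are bridges.

A-G, J-K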